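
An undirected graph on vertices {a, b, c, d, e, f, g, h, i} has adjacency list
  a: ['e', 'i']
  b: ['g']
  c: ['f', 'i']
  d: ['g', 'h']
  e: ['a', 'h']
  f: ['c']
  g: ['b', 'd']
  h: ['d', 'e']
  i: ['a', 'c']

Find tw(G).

A width-1 tree decomposition is:
Bags: B1 = {b, g}  B2 = {d, g}  B3 = {d, h}  B4 = {e, h}  B5 = {a, e}  B6 = {a, i}  B7 = {c, i}  B8 = {c, f}
Tree: B1–B2, B2–B3, B3–B4, B4–B5, B5–B6, B6–B7, B7–B8
Every bag has size at most 2, so the width is 2 − 1 = 1 and tw(G) ≤ 1. Any graph with an edge has treewidth ≥ 1, and G has the edge b–g. Therefore the treewidth is 1.

1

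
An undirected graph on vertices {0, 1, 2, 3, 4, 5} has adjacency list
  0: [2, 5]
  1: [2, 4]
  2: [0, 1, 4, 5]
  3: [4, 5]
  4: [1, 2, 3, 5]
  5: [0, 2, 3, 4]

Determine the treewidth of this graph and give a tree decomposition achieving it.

The largest bag has 3 vertices, giving width 2; this decomposition certifies tw(G) ≤ 2. Conversely, {0, 2, 5} is a clique of size 3, and the vertices of any clique must share a bag in every tree decomposition; so some bag has ≥ 3 vertices and tw(G) ≥ 2. Hence tw(G) = 2 exactly.

Treewidth 2.
One optimal decomposition is:
Bags: B1 = {3, 4, 5}  B2 = {2, 4, 5}  B3 = {0, 2, 5}  B4 = {1, 2, 4}
Tree: B1–B2, B2–B3, B2–B4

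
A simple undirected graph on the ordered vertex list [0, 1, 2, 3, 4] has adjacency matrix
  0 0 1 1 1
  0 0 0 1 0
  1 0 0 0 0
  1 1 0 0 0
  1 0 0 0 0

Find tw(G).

A width-1 tree decomposition is:
Bags: B1 = {0, 4}  B2 = {0, 3}  B3 = {1, 3}  B4 = {0, 2}
Tree: B1–B2, B2–B3, B2–B4
The largest bag has 2 vertices, giving width 1; this decomposition certifies tw(G) ≤ 1. Since G has at least one edge (e.g. 4–0), it is not an edgeless graph, so tw(G) ≥ 1. The upper and lower bounds meet at 1, so that is the treewidth.

1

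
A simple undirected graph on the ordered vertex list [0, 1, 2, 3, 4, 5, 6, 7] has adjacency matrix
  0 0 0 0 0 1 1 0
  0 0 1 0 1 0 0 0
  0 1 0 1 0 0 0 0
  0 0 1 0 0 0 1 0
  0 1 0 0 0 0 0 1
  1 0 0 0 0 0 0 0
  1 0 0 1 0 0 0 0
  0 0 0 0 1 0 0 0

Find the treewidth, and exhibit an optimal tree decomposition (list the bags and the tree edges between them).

Treewidth 1.
One optimal decomposition is:
Bags: B1 = {0, 5}  B2 = {0, 6}  B3 = {3, 6}  B4 = {2, 3}  B5 = {1, 2}  B6 = {1, 4}  B7 = {4, 7}
Tree: B1–B2, B2–B3, B3–B4, B4–B5, B5–B6, B6–B7

Each bag holds 2 vertices, so the decomposition has width 1, which upper-bounds the treewidth. Since G has at least one edge (e.g. 5–0), it is not an edgeless graph, so tw(G) ≥ 1. The upper and lower bounds meet at 1, so that is the treewidth.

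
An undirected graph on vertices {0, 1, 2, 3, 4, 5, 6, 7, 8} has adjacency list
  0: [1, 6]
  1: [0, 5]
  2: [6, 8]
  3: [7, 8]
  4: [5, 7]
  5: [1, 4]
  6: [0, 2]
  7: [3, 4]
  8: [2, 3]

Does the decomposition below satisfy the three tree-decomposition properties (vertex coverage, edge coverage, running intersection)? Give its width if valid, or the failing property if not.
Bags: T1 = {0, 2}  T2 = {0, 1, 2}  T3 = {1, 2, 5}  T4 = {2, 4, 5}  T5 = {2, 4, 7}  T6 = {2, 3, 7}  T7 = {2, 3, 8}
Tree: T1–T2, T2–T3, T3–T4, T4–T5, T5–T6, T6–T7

A tree decomposition must satisfy three properties: every vertex lies in some bag; for every edge, both endpoints lie together in some bag; and for every vertex, the bags containing it form a connected subtree. Here vertex 6 appears in no bag, so the decomposition is invalid.

No — vertex 6 appears in no bag.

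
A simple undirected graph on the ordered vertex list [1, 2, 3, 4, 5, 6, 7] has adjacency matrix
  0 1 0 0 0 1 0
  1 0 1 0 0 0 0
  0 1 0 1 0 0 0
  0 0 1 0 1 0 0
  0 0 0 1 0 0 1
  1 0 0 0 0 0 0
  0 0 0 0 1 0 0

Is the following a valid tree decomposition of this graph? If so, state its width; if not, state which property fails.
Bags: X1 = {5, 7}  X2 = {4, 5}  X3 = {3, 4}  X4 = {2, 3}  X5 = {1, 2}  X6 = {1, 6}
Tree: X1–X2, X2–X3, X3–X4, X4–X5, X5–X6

Yes; width 1.

Vertex coverage: the bags together contain {1, 2, 3, 4, 5, 6, 7}, the full vertex set. Edge coverage: each edge of G has both endpoints in at least one bag. Running intersection: for every vertex, the bags containing it form a connected subtree. All three properties hold, so this is a valid tree decomposition of width max|bag| − 1 = 1, and hence tw(G) ≤ 1.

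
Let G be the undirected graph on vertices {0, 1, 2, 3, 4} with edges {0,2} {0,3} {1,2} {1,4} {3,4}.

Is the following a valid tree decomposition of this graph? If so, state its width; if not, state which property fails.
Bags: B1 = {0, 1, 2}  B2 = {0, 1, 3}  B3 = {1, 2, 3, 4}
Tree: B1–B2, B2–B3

No — bags containing vertex 2 are not connected in the tree.

A tree decomposition must satisfy three properties: every vertex lies in some bag; for every edge, both endpoints lie together in some bag; and for every vertex, the bags containing it form a connected subtree. Here bags containing vertex 2 are not connected in the tree, so the decomposition is invalid.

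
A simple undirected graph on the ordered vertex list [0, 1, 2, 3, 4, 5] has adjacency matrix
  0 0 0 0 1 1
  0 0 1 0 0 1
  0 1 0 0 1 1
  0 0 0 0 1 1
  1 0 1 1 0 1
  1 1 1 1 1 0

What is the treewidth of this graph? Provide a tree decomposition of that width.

The largest bag has 3 vertices, giving width 2; this decomposition certifies tw(G) ≤ 2. For the lower bound, the 3 vertices {1, 2, 5} are pairwise adjacent, and any tree decomposition puts a clique entirely inside one bag — forcing width ≥ 2. Hence tw(G) = 2 exactly.

Treewidth 2.
One such decomposition:
Bags: B1 = {2, 4, 5}  B2 = {3, 4, 5}  B3 = {1, 2, 5}  B4 = {0, 4, 5}
Tree: B1–B2, B1–B3, B2–B4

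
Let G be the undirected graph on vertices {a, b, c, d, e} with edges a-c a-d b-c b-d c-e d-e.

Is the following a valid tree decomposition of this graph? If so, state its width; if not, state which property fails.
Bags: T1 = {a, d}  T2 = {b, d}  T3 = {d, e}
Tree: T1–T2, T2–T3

No — vertex c appears in no bag.

A tree decomposition must satisfy three properties: every vertex lies in some bag; for every edge, both endpoints lie together in some bag; and for every vertex, the bags containing it form a connected subtree. Here vertex c appears in no bag, so the decomposition is invalid.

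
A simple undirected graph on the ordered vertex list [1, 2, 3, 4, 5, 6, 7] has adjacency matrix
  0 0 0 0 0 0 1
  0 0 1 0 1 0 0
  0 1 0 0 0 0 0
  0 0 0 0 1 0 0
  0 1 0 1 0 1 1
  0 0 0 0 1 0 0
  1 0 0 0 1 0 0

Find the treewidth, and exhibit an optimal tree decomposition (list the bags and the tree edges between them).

Every bag has size at most 2, so the width is 2 − 1 = 1 and tw(G) ≤ 1. G has an edge, so its treewidth is at least 1. Hence tw(G) = 1 exactly.

Treewidth 1.
Bags: B1 = {5, 7}  B2 = {2, 5}  B3 = {1, 7}  B4 = {5, 6}  B5 = {4, 5}  B6 = {2, 3}
Tree: B1–B2, B1–B3, B1–B4, B4–B5, B2–B6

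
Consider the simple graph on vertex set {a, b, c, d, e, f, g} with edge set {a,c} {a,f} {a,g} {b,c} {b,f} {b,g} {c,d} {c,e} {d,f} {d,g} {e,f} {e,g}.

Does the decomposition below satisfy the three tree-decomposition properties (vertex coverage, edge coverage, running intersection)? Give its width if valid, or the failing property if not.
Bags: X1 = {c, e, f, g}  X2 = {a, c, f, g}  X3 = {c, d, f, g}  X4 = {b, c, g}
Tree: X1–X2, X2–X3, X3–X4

A tree decomposition must satisfy three properties: every vertex lies in some bag; for every edge, both endpoints lie together in some bag; and for every vertex, the bags containing it form a connected subtree. Here edge (f,b) lies in no bag, so the decomposition is invalid.

No — edge (f,b) lies in no bag.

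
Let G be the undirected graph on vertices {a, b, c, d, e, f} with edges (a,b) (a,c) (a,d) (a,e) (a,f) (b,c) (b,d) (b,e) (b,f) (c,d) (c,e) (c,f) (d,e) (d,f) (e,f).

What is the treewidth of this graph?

5

A width-5 tree decomposition is:
Bags: B1 = {a, b, c, d, e, f}
Tree: (single bag)
A single bag containing all 6 vertices is trivially a valid decomposition of width 5. Conversely, {a, b, c, d, e, f} is a clique of size 6, and the vertices of any clique must share a bag in every tree decomposition; so some bag has ≥ 6 vertices and tw(G) ≥ 5. Combining the bounds, tw(G) = 5.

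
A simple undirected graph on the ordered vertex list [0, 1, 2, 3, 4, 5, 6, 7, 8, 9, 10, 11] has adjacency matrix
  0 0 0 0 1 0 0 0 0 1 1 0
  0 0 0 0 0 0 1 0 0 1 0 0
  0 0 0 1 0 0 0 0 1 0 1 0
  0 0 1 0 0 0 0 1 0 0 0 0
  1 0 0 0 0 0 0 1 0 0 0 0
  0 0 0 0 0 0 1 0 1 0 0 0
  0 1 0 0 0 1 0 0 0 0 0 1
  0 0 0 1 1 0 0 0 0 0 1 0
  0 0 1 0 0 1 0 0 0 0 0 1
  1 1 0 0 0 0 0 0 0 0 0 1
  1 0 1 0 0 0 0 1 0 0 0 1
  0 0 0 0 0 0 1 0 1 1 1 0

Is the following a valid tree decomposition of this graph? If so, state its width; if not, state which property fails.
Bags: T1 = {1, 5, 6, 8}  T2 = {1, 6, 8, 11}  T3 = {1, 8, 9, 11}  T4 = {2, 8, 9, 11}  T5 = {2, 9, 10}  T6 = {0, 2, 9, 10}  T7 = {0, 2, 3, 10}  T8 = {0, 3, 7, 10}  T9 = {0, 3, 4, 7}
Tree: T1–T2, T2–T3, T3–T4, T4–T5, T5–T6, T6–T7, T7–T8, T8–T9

No — edge (11,10) lies in no bag.

A tree decomposition must satisfy three properties: every vertex lies in some bag; for every edge, both endpoints lie together in some bag; and for every vertex, the bags containing it form a connected subtree. Here edge (11,10) lies in no bag, so the decomposition is invalid.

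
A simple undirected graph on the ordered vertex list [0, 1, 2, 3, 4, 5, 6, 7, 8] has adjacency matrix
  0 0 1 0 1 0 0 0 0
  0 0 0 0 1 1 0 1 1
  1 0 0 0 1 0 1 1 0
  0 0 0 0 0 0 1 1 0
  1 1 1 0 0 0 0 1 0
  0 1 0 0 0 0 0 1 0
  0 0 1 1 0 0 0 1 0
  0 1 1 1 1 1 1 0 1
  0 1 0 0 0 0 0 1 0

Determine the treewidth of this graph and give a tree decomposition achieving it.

Treewidth 2.
Bags: B1 = {2, 4, 7}  B2 = {1, 4, 7}  B3 = {1, 5, 7}  B4 = {2, 6, 7}  B5 = {1, 7, 8}  B6 = {3, 6, 7}  B7 = {0, 2, 4}
Tree: B1–B2, B2–B3, B1–B4, B3–B5, B4–B6, B1–B7

The largest bag has 3 vertices, giving width 2; this decomposition certifies tw(G) ≤ 2. For the lower bound, the 3 vertices {0, 2, 4} are pairwise adjacent, and any tree decomposition puts a clique entirely inside one bag — forcing width ≥ 2. Combining the bounds, tw(G) = 2.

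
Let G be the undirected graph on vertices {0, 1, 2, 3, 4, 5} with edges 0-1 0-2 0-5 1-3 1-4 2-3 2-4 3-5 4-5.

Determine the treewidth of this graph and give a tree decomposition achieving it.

Treewidth 3.
Bags: B1 = {1, 2, 4, 5}  B2 = {0, 1, 2, 5}  B3 = {1, 2, 3, 5}
Tree: B1–B2, B2–B3

The largest bag has 4 vertices, giving width 3; this decomposition certifies tw(G) ≤ 3. For the lower bound: the 4 vertex sets {4,5}, {0,2}, {1}, {3} are disjoint, each induces a connected subgraph, and every pair is joined by at least one edge of G. Contracting each set to a single vertex therefore yields K_{4} as a minor, and since treewidth is minor-monotone, tw(G) ≥ tw(K_{4}) = 3. Therefore the treewidth is 3.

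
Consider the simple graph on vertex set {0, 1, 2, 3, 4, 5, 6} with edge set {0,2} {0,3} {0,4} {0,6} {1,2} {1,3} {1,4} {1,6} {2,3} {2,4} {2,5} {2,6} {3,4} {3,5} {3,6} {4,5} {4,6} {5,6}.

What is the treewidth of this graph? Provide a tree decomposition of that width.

Each bag holds 5 vertices, so the decomposition has width 4, which upper-bounds the treewidth. On the other hand G contains the 5-clique {0, 2, 3, 4, 6}. A clique must lie in a single bag of any decomposition, so no decomposition can have width below 4. Therefore the treewidth is 4.

Treewidth 4.
One optimal decomposition is:
Bags: B1 = {2, 3, 4, 5, 6}  B2 = {0, 2, 3, 4, 6}  B3 = {1, 2, 3, 4, 6}
Tree: B1–B2, B1–B3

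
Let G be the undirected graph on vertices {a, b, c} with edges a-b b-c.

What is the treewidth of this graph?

1

A width-1 tree decomposition is:
Bags: B1 = {b, c}  B2 = {a, b}
Tree: B1–B2
The largest bag has 2 vertices, giving width 1; this decomposition certifies tw(G) ≤ 1. G has an edge, so its treewidth is at least 1. Hence tw(G) = 1 exactly.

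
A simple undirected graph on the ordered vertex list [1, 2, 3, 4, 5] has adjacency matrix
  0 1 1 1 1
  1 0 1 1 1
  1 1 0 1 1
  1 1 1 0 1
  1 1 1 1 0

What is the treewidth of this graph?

A width-4 tree decomposition is:
Bags: B1 = {1, 2, 3, 4, 5}
Tree: (single bag)
With just one bag of size 5, the width is 5 − 1 = 4, so tw(G) ≤ 4. For the lower bound, the 5 vertices {1, 2, 3, 4, 5} are pairwise adjacent, and any tree decomposition puts a clique entirely inside one bag — forcing width ≥ 4. Therefore the treewidth is 4.

4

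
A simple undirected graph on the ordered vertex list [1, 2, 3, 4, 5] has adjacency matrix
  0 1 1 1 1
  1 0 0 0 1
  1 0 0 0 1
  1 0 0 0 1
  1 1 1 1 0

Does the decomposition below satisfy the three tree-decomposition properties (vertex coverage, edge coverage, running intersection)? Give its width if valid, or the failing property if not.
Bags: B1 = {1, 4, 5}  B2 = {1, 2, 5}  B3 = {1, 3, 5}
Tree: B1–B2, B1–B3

Every vertex of G appears in some bag (union = {1, 2, 3, 4, 5}); every edge is covered by a bag; and for each vertex v the set of bags containing v is connected in the bag tree. The decomposition is therefore valid. The largest bag has 3 vertices, so the width is 2.

Yes; width 2.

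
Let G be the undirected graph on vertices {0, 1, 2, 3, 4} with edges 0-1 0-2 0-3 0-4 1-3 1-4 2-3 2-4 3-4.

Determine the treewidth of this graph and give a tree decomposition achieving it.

Treewidth 3.
One such decomposition:
Bags: B1 = {0, 1, 3, 4}  B2 = {0, 2, 3, 4}
Tree: B1–B2

Every bag has size at most 4, so the width is 4 − 1 = 3 and tw(G) ≤ 3. For the lower bound, the 4 vertices {0, 1, 3, 4} are pairwise adjacent, and any tree decomposition puts a clique entirely inside one bag — forcing width ≥ 3. Combining the bounds, tw(G) = 3.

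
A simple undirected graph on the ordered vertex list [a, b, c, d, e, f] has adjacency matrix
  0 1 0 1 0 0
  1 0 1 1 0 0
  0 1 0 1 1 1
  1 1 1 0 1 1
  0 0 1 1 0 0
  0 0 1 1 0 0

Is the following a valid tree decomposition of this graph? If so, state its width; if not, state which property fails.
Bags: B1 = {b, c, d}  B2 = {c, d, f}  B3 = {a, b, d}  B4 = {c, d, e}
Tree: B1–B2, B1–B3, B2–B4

Checking the three conditions: (i) the bags cover all of {a, b, c, d, e, f}; (ii) for each edge, some bag contains both endpoints; (iii) the bags containing any fixed vertex form a subtree. All hold, so the decomposition is valid with width 3 − 1 = 2.

Yes; width 2.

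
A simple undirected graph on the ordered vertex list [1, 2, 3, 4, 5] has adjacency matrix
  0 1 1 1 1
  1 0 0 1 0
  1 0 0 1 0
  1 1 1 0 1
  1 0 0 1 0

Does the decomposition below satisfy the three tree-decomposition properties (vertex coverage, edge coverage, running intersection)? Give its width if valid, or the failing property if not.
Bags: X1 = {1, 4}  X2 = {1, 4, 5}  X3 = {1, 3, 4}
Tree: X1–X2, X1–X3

A tree decomposition must satisfy three properties: every vertex lies in some bag; for every edge, both endpoints lie together in some bag; and for every vertex, the bags containing it form a connected subtree. Here vertex 2 appears in no bag, so the decomposition is invalid.

No — vertex 2 appears in no bag.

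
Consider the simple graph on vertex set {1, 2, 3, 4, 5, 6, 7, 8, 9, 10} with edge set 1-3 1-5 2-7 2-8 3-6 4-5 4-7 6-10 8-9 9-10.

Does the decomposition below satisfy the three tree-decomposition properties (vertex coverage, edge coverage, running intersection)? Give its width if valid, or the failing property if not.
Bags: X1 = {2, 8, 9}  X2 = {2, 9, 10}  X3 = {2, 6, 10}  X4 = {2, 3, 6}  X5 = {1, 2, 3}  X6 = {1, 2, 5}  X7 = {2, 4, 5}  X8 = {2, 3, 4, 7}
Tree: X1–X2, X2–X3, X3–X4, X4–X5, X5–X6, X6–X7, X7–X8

No — bags containing vertex 3 are not connected in the tree.

A tree decomposition must satisfy three properties: every vertex lies in some bag; for every edge, both endpoints lie together in some bag; and for every vertex, the bags containing it form a connected subtree. Here bags containing vertex 3 are not connected in the tree, so the decomposition is invalid.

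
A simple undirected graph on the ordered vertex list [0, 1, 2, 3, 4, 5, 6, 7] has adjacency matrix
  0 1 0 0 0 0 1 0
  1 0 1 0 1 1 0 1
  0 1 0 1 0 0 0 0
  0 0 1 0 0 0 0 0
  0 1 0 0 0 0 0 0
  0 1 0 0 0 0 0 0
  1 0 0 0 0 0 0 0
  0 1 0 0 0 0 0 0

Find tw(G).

1

A width-1 tree decomposition is:
Bags: B1 = {2, 3}  B2 = {1, 2}  B3 = {1, 4}  B4 = {1, 5}  B5 = {0, 1}  B6 = {1, 7}  B7 = {0, 6}
Tree: B1–B2, B2–B3, B3–B4, B4–B5, B4–B6, B5–B7
Each bag holds 2 vertices, so the decomposition has width 1, which upper-bounds the treewidth. Any graph with an edge has treewidth ≥ 1, and G has the edge 2–3. Therefore the treewidth is 1.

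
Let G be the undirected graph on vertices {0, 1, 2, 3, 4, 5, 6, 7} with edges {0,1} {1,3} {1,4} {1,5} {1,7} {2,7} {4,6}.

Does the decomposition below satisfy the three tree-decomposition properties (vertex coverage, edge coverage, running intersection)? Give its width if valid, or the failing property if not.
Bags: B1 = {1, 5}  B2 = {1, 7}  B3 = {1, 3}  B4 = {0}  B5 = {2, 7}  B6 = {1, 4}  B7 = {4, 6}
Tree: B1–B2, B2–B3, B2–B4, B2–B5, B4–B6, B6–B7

No — edge (1,0) lies in no bag.

A tree decomposition must satisfy three properties: every vertex lies in some bag; for every edge, both endpoints lie together in some bag; and for every vertex, the bags containing it form a connected subtree. Here edge (1,0) lies in no bag, so the decomposition is invalid.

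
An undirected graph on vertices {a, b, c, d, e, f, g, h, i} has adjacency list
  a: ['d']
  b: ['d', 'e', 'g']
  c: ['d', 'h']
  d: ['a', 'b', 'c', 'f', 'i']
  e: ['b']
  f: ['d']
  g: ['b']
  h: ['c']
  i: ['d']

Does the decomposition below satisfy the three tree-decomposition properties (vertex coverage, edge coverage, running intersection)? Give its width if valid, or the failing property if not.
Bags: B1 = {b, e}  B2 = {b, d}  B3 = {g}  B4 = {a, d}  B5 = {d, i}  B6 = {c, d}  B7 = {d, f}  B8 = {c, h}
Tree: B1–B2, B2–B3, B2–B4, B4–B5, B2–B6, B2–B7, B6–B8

No — edge (b,g) lies in no bag.

A tree decomposition must satisfy three properties: every vertex lies in some bag; for every edge, both endpoints lie together in some bag; and for every vertex, the bags containing it form a connected subtree. Here edge (b,g) lies in no bag, so the decomposition is invalid.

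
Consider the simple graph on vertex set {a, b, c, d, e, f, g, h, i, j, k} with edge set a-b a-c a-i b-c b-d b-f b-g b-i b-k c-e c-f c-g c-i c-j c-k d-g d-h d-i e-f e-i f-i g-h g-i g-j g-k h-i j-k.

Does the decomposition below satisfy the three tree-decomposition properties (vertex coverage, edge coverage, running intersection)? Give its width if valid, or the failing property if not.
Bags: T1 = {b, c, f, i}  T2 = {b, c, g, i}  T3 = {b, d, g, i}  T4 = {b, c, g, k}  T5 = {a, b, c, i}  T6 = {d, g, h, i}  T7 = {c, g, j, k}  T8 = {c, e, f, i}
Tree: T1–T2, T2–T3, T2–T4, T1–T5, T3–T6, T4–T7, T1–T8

Checking the three conditions: (i) the bags cover all of {a, b, c, d, e, f, g, h, i, j, k}; (ii) for each edge, some bag contains both endpoints; (iii) the bags containing any fixed vertex form a subtree. All hold, so the decomposition is valid with width 4 − 1 = 3.

Yes; width 3.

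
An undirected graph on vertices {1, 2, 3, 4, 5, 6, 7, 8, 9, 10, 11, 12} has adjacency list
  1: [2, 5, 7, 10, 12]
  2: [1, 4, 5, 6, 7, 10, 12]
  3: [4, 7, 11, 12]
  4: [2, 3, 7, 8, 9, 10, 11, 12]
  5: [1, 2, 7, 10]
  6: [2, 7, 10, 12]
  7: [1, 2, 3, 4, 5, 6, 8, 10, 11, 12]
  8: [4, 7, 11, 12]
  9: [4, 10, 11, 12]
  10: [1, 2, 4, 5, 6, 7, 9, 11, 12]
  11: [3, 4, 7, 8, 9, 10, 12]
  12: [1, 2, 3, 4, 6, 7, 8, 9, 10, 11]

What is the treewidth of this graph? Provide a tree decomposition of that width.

Treewidth 4.
Bags: B1 = {4, 7, 8, 11, 12}  B2 = {4, 7, 10, 11, 12}  B3 = {2, 4, 7, 10, 12}  B4 = {2, 6, 7, 10, 12}  B5 = {4, 9, 10, 11, 12}  B6 = {1, 2, 7, 10, 12}  B7 = {3, 4, 7, 11, 12}  B8 = {1, 2, 5, 7, 10}
Tree: B1–B2, B2–B3, B3–B4, B2–B5, B4–B6, B2–B7, B6–B8

Each bag holds 5 vertices, so the decomposition has width 4, which upper-bounds the treewidth. For the lower bound, the 5 vertices {4, 9, 10, 11, 12} are pairwise adjacent, and any tree decomposition puts a clique entirely inside one bag — forcing width ≥ 4. Combining the bounds, tw(G) = 4.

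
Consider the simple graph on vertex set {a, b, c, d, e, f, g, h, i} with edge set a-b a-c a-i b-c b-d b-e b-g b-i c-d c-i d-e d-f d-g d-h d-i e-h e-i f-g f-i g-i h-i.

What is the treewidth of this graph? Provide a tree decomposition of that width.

Every bag has size at most 4, so the width is 4 − 1 = 3 and tw(G) ≤ 3. Conversely, {d, e, h, i} is a clique of size 4, and the vertices of any clique must share a bag in every tree decomposition; so some bag has ≥ 4 vertices and tw(G) ≥ 3. The upper and lower bounds meet at 3, so that is the treewidth.

Treewidth 3.
One optimal decomposition is:
Bags: B1 = {b, d, g, i}  B2 = {b, c, d, i}  B3 = {b, d, e, i}  B4 = {a, b, c, i}  B5 = {d, e, h, i}  B6 = {d, f, g, i}
Tree: B1–B2, B1–B3, B2–B4, B3–B5, B1–B6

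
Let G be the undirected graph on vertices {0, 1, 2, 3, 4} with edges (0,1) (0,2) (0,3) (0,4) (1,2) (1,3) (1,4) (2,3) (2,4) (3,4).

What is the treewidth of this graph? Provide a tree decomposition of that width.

A single bag containing all 5 vertices is trivially a valid decomposition of width 4. On the other hand G contains the 5-clique {0, 1, 2, 3, 4}. A clique must lie in a single bag of any decomposition, so no decomposition can have width below 4. Combining the bounds, tw(G) = 4.

Treewidth 4.
Bags: B1 = {0, 1, 2, 3, 4}
Tree: (single bag)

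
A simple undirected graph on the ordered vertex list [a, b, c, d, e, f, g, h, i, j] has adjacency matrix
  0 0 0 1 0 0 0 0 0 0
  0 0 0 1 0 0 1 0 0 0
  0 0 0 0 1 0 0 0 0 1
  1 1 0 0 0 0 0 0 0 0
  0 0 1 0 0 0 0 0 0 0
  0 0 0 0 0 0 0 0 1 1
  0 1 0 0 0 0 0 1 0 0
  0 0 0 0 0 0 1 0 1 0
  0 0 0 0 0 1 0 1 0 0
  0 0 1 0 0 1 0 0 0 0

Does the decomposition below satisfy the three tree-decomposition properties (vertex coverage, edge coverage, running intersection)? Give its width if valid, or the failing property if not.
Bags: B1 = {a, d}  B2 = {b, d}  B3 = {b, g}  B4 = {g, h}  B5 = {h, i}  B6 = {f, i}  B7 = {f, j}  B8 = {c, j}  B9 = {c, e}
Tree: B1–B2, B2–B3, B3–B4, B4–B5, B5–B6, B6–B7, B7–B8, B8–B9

Vertex coverage: the bags together contain {a, b, c, d, e, f, g, h, i, j}, the full vertex set. Edge coverage: each edge of G has both endpoints in at least one bag. Running intersection: for every vertex, the bags containing it form a connected subtree. All three properties hold, so this is a valid tree decomposition of width max|bag| − 1 = 1, and hence tw(G) ≤ 1.

Yes; width 1.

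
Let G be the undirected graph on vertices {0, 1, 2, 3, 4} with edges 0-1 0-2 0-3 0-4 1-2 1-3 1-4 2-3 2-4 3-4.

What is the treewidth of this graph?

A width-4 tree decomposition is:
Bags: B1 = {0, 1, 2, 3, 4}
Tree: (single bag)
With just one bag of size 5, the width is 5 − 1 = 4, so tw(G) ≤ 4. On the other hand G contains the 5-clique {0, 1, 2, 3, 4}. A clique must lie in a single bag of any decomposition, so no decomposition can have width below 4. Therefore the treewidth is 4.

4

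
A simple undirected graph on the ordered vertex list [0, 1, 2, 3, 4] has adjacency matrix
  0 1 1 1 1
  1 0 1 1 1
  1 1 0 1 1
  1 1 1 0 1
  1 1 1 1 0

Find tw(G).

4

A width-4 tree decomposition is:
Bags: B1 = {0, 1, 2, 3, 4}
Tree: (single bag)
A single bag containing all 5 vertices is trivially a valid decomposition of width 4. For the lower bound, the 5 vertices {0, 1, 2, 3, 4} are pairwise adjacent, and any tree decomposition puts a clique entirely inside one bag — forcing width ≥ 4. Hence tw(G) = 4 exactly.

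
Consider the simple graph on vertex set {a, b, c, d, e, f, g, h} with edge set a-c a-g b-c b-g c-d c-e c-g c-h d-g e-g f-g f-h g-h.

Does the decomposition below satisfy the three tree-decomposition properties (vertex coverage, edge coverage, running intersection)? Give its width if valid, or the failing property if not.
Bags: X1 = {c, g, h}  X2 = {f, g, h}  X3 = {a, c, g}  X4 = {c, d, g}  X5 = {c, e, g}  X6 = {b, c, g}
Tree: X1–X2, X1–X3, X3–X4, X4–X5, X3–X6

Yes; width 2.

Checking the three conditions: (i) the bags cover all of {a, b, c, d, e, f, g, h}; (ii) for each edge, some bag contains both endpoints; (iii) the bags containing any fixed vertex form a subtree. All hold, so the decomposition is valid with width 3 − 1 = 2.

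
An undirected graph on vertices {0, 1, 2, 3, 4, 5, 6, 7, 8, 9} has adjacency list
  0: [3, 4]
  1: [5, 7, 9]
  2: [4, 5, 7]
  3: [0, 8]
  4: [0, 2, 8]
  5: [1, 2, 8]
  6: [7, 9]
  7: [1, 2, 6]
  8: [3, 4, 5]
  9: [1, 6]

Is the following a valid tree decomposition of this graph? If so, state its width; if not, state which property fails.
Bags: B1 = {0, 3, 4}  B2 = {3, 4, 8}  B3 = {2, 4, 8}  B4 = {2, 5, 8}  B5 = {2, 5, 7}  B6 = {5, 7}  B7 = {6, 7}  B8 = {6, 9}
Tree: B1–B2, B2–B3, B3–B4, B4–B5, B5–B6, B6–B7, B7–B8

A tree decomposition must satisfy three properties: every vertex lies in some bag; for every edge, both endpoints lie together in some bag; and for every vertex, the bags containing it form a connected subtree. Here vertex 1 appears in no bag, so the decomposition is invalid.

No — vertex 1 appears in no bag.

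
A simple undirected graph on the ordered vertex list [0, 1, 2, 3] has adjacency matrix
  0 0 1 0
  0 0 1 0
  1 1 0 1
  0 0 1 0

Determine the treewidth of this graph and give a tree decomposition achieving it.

Each bag holds 2 vertices, so the decomposition has width 1, which upper-bounds the treewidth. Any graph with an edge has treewidth ≥ 1, and G has the edge 2–0. Combining the bounds, tw(G) = 1.

Treewidth 1.
Bags: B1 = {0, 2}  B2 = {2, 3}  B3 = {1, 2}
Tree: B1–B2, B1–B3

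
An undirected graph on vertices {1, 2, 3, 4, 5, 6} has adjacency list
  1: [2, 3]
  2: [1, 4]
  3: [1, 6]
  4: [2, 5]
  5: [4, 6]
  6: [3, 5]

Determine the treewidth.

A width-2 tree decomposition is:
Bags: B1 = {1, 2, 3}  B2 = {2, 3, 6}  B3 = {2, 5, 6}  B4 = {2, 4, 5}
Tree: B1–B2, B2–B3, B3–B4
Each bag holds 3 vertices, so the decomposition has width 2, which upper-bounds the treewidth. For the lower bound, G contains the cycle 2–1–3–6–5–4–2, so G is not a forest; only forests have treewidth ≤ 1, hence tw(G) ≥ 2. Combining the bounds, tw(G) = 2.

2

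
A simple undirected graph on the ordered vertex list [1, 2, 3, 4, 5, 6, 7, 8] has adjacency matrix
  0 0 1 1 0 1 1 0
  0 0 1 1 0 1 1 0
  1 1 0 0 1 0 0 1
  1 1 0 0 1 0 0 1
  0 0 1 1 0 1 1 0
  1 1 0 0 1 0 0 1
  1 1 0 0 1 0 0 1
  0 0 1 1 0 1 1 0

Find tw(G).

4

A width-4 tree decomposition is:
Bags: B1 = {1, 3, 4, 6, 7}  B2 = {2, 3, 4, 6, 7}  B3 = {3, 4, 6, 7, 8}  B4 = {3, 4, 5, 6, 7}
Tree: B1–B2, B2–B3, B3–B4
The largest bag has 5 vertices, giving width 4; this decomposition certifies tw(G) ≤ 4. For the lower bound: the 5 vertex sets {1,4}, {2,6}, {7,8}, {3}, {5} are disjoint, each induces a connected subgraph, and every pair is joined by at least one edge of G. Contracting each set to a single vertex therefore yields K_{5} as a minor, and since treewidth is minor-monotone, tw(G) ≥ tw(K_{5}) = 4. Therefore the treewidth is 4.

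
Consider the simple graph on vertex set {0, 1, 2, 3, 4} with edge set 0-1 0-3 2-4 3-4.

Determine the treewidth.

A width-1 tree decomposition is:
Bags: B1 = {0, 1}  B2 = {0, 3}  B3 = {3, 4}  B4 = {2, 4}
Tree: B1–B2, B2–B3, B3–B4
Each bag holds 2 vertices, so the decomposition has width 1, which upper-bounds the treewidth. Since G has at least one edge (e.g. 1–0), it is not an edgeless graph, so tw(G) ≥ 1. Therefore the treewidth is 1.

1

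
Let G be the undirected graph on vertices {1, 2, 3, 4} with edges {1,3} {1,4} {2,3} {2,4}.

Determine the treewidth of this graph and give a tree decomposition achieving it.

Treewidth 2.
One such decomposition:
Bags: B1 = {2, 3, 4}  B2 = {1, 3, 4}
Tree: B1–B2

Each bag holds 3 vertices, so the decomposition has width 2, which upper-bounds the treewidth. The edges 4–2–3–1–4 form a cycle, so G is not a tree and its treewidth is at least 2. The upper and lower bounds meet at 2, so that is the treewidth.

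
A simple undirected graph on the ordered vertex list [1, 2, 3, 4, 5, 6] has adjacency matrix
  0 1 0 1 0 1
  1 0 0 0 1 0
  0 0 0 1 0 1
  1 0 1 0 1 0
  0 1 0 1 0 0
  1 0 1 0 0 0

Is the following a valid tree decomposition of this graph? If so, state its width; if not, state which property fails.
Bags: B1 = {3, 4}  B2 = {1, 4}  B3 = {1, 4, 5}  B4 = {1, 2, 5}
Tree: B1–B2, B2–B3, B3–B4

No — vertex 6 appears in no bag.

A tree decomposition must satisfy three properties: every vertex lies in some bag; for every edge, both endpoints lie together in some bag; and for every vertex, the bags containing it form a connected subtree. Here vertex 6 appears in no bag, so the decomposition is invalid.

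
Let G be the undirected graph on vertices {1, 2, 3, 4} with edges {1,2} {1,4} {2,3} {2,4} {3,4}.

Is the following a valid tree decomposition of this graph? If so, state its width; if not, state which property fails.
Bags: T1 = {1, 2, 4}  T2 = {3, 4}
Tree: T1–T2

A tree decomposition must satisfy three properties: every vertex lies in some bag; for every edge, both endpoints lie together in some bag; and for every vertex, the bags containing it form a connected subtree. Here edge (2,3) lies in no bag, so the decomposition is invalid.

No — edge (2,3) lies in no bag.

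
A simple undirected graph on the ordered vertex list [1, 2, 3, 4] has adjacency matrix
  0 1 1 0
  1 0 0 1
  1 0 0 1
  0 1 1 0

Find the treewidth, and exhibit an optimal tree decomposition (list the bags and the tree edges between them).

Every bag has size at most 3, so the width is 3 − 1 = 2 and tw(G) ≤ 2. Since 3–4–2–1–3 is a cycle in G, G is not acyclic. Forests are exactly the graphs of treewidth ≤ 1, so tw(G) ≥ 2. Combining the bounds, tw(G) = 2.

Treewidth 2.
One optimal decomposition is:
Bags: B1 = {2, 3, 4}  B2 = {1, 2, 3}
Tree: B1–B2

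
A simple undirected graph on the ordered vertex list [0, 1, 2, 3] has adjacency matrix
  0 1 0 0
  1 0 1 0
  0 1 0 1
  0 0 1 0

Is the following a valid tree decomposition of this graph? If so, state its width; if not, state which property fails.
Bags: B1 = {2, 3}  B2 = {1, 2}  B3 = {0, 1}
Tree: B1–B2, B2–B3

Yes; width 1.

Checking the three conditions: (i) the bags cover all of {0, 1, 2, 3}; (ii) for each edge, some bag contains both endpoints; (iii) the bags containing any fixed vertex form a subtree. All hold, so the decomposition is valid with width 2 − 1 = 1.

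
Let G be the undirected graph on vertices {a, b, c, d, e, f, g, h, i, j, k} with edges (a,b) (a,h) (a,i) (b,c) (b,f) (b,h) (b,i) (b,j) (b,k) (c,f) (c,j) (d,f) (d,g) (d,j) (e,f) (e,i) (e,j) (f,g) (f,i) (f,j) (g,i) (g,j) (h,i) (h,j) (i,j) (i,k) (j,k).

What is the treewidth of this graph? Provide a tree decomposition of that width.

Treewidth 3.
Bags: B1 = {f, g, i, j}  B2 = {b, f, i, j}  B3 = {b, c, f, j}  B4 = {e, f, i, j}  B5 = {b, h, i, j}  B6 = {a, b, h, i}  B7 = {d, f, g, j}  B8 = {b, i, j, k}
Tree: B1–B2, B2–B3, B2–B4, B2–B5, B5–B6, B1–B7, B5–B8

Each bag holds 4 vertices, so the decomposition has width 3, which upper-bounds the treewidth. Conversely, {b, h, i, j} is a clique of size 4, and the vertices of any clique must share a bag in every tree decomposition; so some bag has ≥ 4 vertices and tw(G) ≥ 3. Therefore the treewidth is 3.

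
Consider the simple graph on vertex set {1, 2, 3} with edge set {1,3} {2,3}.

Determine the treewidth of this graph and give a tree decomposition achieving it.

Treewidth 1.
One optimal decomposition is:
Bags: B1 = {2, 3}  B2 = {1, 3}
Tree: B1–B2

The largest bag has 2 vertices, giving width 1; this decomposition certifies tw(G) ≤ 1. Since G has at least one edge (e.g. 2–3), it is not an edgeless graph, so tw(G) ≥ 1. The upper and lower bounds meet at 1, so that is the treewidth.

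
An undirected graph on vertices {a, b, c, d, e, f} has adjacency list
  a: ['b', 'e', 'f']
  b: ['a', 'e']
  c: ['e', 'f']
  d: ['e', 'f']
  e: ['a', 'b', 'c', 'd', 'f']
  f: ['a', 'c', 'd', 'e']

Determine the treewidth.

2

A width-2 tree decomposition is:
Bags: B1 = {a, e, f}  B2 = {c, e, f}  B3 = {d, e, f}  B4 = {a, b, e}
Tree: B1–B2, B2–B3, B1–B4
Each bag holds 3 vertices, so the decomposition has width 2, which upper-bounds the treewidth. On the other hand G contains the 3-clique {d, e, f}. A clique must lie in a single bag of any decomposition, so no decomposition can have width below 2. Therefore the treewidth is 2.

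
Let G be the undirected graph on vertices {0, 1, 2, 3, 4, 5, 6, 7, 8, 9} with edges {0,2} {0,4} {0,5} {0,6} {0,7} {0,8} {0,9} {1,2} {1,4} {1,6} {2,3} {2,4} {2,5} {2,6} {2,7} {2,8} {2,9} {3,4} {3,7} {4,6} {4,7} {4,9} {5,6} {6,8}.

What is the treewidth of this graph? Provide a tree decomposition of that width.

Treewidth 3.
One optimal decomposition is:
Bags: B1 = {0, 2, 4, 6}  B2 = {0, 2, 4, 9}  B3 = {0, 2, 5, 6}  B4 = {1, 2, 4, 6}  B5 = {0, 2, 4, 7}  B6 = {0, 2, 6, 8}  B7 = {2, 3, 4, 7}
Tree: B1–B2, B1–B3, B1–B4, B2–B5, B1–B6, B5–B7

Every bag has size at most 4, so the width is 4 − 1 = 3 and tw(G) ≤ 3. On the other hand G contains the 4-clique {0, 2, 6, 8}. A clique must lie in a single bag of any decomposition, so no decomposition can have width below 3. Therefore the treewidth is 3.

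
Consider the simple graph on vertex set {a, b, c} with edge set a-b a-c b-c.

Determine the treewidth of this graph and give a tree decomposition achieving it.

With just one bag of size 3, the width is 3 − 1 = 2, so tw(G) ≤ 2. For the lower bound, the 3 vertices {a, b, c} are pairwise adjacent, and any tree decomposition puts a clique entirely inside one bag — forcing width ≥ 2. Combining the bounds, tw(G) = 2.

Treewidth 2.
Bags: B1 = {a, b, c}
Tree: (single bag)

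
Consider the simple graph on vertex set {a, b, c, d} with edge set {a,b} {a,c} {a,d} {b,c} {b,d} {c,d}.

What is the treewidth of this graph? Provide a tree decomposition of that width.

With just one bag of size 4, the width is 4 − 1 = 3, so tw(G) ≤ 3. Conversely, {a, b, c, d} is a clique of size 4, and the vertices of any clique must share a bag in every tree decomposition; so some bag has ≥ 4 vertices and tw(G) ≥ 3. Combining the bounds, tw(G) = 3.

Treewidth 3.
Bags: B1 = {a, b, c, d}
Tree: (single bag)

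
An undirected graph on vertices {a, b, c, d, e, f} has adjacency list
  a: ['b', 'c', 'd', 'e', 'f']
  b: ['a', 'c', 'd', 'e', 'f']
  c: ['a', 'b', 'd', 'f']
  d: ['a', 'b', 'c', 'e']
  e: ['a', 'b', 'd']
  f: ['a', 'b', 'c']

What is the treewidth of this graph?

A width-3 tree decomposition is:
Bags: B1 = {a, b, c, f}  B2 = {a, b, c, d}  B3 = {a, b, d, e}
Tree: B1–B2, B2–B3
The largest bag has 4 vertices, giving width 3; this decomposition certifies tw(G) ≤ 3. For the lower bound, the 4 vertices {a, b, d, e} are pairwise adjacent, and any tree decomposition puts a clique entirely inside one bag — forcing width ≥ 3. Therefore the treewidth is 3.

3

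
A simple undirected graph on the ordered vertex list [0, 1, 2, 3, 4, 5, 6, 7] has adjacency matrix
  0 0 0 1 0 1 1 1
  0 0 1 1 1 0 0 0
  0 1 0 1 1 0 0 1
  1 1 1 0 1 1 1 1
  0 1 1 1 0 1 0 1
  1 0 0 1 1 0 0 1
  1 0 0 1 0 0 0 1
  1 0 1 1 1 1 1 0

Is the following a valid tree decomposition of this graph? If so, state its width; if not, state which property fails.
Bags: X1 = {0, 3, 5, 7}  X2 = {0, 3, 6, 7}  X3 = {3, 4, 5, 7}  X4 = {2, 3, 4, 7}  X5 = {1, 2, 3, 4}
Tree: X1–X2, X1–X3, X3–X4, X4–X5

Checking the three conditions: (i) the bags cover all of {0, 1, 2, 3, 4, 5, 6, 7}; (ii) for each edge, some bag contains both endpoints; (iii) the bags containing any fixed vertex form a subtree. All hold, so the decomposition is valid with width 4 − 1 = 3.

Yes; width 3.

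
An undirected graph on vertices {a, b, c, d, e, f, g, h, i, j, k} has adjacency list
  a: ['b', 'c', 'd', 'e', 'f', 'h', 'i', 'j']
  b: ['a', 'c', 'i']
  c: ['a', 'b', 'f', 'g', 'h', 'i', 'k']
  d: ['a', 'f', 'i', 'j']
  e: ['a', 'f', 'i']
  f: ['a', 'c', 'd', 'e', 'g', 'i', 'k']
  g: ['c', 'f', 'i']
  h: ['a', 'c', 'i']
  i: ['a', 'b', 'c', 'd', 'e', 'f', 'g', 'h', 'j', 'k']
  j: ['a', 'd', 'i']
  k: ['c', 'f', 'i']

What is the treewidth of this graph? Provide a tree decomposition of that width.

Each bag holds 4 vertices, so the decomposition has width 3, which upper-bounds the treewidth. For the lower bound, the 4 vertices {c, f, g, i} are pairwise adjacent, and any tree decomposition puts a clique entirely inside one bag — forcing width ≥ 3. Combining the bounds, tw(G) = 3.

Treewidth 3.
One optimal decomposition is:
Bags: B1 = {a, c, f, i}  B2 = {a, d, f, i}  B3 = {a, d, i, j}  B4 = {a, c, h, i}  B5 = {c, f, i, k}  B6 = {a, e, f, i}  B7 = {c, f, g, i}  B8 = {a, b, c, i}
Tree: B1–B2, B2–B3, B1–B4, B1–B5, B1–B6, B5–B7, B4–B8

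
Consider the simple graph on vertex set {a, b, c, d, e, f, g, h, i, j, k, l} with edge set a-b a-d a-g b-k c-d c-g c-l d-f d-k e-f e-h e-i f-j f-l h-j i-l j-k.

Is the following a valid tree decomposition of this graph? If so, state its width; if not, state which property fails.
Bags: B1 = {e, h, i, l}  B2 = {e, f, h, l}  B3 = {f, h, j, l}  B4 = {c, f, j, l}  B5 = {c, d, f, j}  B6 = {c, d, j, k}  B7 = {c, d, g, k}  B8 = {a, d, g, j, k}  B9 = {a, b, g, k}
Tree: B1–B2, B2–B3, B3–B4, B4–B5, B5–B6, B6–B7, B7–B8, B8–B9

A tree decomposition must satisfy three properties: every vertex lies in some bag; for every edge, both endpoints lie together in some bag; and for every vertex, the bags containing it form a connected subtree. Here bags containing vertex j are not connected in the tree, so the decomposition is invalid.

No — bags containing vertex j are not connected in the tree.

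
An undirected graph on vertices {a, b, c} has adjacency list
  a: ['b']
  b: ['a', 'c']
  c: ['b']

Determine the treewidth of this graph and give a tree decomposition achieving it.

Treewidth 1.
Bags: B1 = {b, c}  B2 = {a, b}
Tree: B1–B2

Every bag has size at most 2, so the width is 2 − 1 = 1 and tw(G) ≤ 1. Since G has at least one edge (e.g. b–c), it is not an edgeless graph, so tw(G) ≥ 1. The upper and lower bounds meet at 1, so that is the treewidth.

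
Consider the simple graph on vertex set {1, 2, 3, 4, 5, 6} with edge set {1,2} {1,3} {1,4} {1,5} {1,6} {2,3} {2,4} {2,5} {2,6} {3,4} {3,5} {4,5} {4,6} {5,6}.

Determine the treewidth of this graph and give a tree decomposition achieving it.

Treewidth 4.
One optimal decomposition is:
Bags: B1 = {1, 2, 4, 5, 6}  B2 = {1, 2, 3, 4, 5}
Tree: B1–B2

Each bag holds 5 vertices, so the decomposition has width 4, which upper-bounds the treewidth. On the other hand G contains the 5-clique {1, 2, 3, 4, 5}. A clique must lie in a single bag of any decomposition, so no decomposition can have width below 4. Hence tw(G) = 4 exactly.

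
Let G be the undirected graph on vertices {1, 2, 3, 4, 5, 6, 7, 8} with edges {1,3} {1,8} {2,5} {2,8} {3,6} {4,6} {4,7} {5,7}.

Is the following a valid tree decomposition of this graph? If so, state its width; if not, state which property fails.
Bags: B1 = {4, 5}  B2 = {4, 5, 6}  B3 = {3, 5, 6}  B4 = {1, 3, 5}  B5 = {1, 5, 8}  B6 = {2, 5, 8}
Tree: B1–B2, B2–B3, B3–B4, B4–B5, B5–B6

A tree decomposition must satisfy three properties: every vertex lies in some bag; for every edge, both endpoints lie together in some bag; and for every vertex, the bags containing it form a connected subtree. Here vertex 7 appears in no bag, so the decomposition is invalid.

No — vertex 7 appears in no bag.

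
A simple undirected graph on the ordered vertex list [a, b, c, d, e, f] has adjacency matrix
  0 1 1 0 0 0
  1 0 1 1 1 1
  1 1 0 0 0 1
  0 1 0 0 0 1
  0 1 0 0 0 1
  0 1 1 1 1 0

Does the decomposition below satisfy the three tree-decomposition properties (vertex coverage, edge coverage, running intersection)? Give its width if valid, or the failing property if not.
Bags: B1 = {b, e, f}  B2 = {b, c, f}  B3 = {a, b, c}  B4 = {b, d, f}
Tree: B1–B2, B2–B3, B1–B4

Every vertex of G appears in some bag (union = {a, b, c, d, e, f}); every edge is covered by a bag; and for each vertex v the set of bags containing v is connected in the bag tree. The decomposition is therefore valid. The largest bag has 3 vertices, so the width is 2.

Yes; width 2.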